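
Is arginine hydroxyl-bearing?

No

S, T, and Y are the three residues with a side-chain hydroxyl.
Arginine is not in this group.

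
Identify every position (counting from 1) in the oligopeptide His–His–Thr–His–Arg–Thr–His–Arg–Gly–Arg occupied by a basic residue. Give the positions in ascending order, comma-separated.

1, 2, 4, 5, 7, 8, 10

The basic amino acids are Lys (K), Arg (R), and His (H).
Matching residues: His1, His2, His4, Arg5, His7, Arg8, Arg10.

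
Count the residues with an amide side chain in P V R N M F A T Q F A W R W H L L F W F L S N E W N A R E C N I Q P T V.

6

Only N (asparagine) and Q (glutamine) carry a side-chain carboxamide.
Matching residues: N4, Q9, N23, N26, N31, Q33.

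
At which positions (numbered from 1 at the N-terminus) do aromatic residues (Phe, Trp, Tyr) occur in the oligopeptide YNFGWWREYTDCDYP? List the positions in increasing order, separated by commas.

1, 3, 5, 6, 9, 14

Matching residues: Y1, F3, W5, W6, Y9, Y14.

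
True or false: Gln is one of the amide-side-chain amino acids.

The amide-side-chain residues are Asn (N) and Gln (Q).
Glutamine is in this group.

True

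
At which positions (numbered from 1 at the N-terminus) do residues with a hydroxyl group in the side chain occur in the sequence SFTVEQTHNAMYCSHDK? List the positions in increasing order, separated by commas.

1, 3, 7, 12, 14

Serine (S), threonine (T), and tyrosine (Y) each carry a hydroxyl group on the side chain.
Matching residues: S1, T3, T7, Y12, S14.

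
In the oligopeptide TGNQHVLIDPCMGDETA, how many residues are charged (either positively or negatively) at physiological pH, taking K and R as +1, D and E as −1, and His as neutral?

Charged side chains at pH ~7.4: K, R (positive); D, E (negative).
Matching residues: D9, D14, E15.

3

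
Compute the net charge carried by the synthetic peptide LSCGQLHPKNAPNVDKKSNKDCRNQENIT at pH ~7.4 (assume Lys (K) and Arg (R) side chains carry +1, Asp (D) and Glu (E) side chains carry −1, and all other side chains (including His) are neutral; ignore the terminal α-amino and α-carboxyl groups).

Positive (K, R): K9, K16, K17, K20, R23 → +5.
Negative (D, E): D15, D21, E26 → −3.
Net charge = (+5) + (−3) = +2.

+2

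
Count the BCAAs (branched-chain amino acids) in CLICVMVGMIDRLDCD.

The BCAAs are Val, Leu, and Ile — aliphatic side chains with a branch point.
Matching residues: L2, I3, V5, V7, I10, L13.

6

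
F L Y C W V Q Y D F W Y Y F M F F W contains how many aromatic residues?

12

The aromatic amino acids are Phe (F, benzyl), Trp (W, indole), and Tyr (Y, phenol).
Matching residues: F1, Y3, W5, Y8, F10, W11, Y12, Y13, F14, F16, F17, W18.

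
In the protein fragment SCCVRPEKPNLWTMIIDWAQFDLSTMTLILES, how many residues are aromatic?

3

The aromatic amino acids are Phe (F, benzyl), Trp (W, indole), and Tyr (Y, phenol).
Matching residues: W12, W18, F21.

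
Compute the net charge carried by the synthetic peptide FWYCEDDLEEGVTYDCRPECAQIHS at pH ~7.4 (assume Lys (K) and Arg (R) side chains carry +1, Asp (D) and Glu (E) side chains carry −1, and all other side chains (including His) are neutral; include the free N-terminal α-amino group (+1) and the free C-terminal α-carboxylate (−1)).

-6

Positive (K, R): R17 → +1.
Negative (D, E): E5, D6, D7, E9, E10, D15, E19 → −7.
The N-terminus (+1) and C-terminus (−1) cancel.
Net charge = (+1) + (−7) = −6.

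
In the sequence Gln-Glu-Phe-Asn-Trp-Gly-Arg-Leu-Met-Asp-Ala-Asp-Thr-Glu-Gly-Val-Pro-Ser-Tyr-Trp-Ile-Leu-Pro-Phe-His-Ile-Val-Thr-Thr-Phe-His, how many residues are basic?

3

The basic amino acids are Lys (K), Arg (R), and His (H).
Matching residues: Arg7, His25, His31.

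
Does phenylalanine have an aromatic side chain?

The aromatic amino acids are Phe (F, benzyl), Trp (W, indole), and Tyr (Y, phenol).
Phenylalanine is in this group.

Yes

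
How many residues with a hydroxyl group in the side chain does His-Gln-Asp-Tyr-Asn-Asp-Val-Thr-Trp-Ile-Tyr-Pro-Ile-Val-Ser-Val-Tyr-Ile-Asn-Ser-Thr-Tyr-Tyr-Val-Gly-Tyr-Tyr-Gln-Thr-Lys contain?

12

Serine (S), threonine (T), and tyrosine (Y) each carry a hydroxyl group on the side chain.
Matching residues: Tyr4, Thr8, Tyr11, Ser15, Tyr17, Ser20, Thr21, Tyr22, Tyr23, Tyr26, Tyr27, Thr29.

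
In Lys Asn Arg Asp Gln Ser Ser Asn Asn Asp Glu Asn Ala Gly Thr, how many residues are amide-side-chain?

Asparagine (N) and glutamine (Q) have uncharged amide side chains.
Matching residues: Asn2, Gln5, Asn8, Asn9, Asn12.

5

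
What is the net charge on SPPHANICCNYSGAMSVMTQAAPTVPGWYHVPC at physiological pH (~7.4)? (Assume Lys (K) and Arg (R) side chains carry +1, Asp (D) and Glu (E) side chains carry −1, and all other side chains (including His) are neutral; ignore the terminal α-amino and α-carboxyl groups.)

Positive (K, R): none → +0.
Negative (D, E): none → −0.
Net charge = (+0) + (−0) = 0.

0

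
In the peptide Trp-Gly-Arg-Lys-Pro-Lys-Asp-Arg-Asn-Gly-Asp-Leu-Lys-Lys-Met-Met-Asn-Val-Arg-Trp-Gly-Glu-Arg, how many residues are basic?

K, R, and H are the three residues with basic side chains (ε-amine, guanidinium, and imidazole respectively).
Matching residues: Arg3, Lys4, Lys6, Arg8, Lys13, Lys14, Arg19, Arg23.

8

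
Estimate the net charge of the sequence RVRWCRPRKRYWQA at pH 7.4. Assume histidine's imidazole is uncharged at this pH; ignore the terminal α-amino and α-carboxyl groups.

Near pH 7.4, K and R contribute +1 each, D and E contribute −1 each, and every other side chain (His included, as stated) is uncharged.
Positive (K, R): R1, R3, R6, R8, K9, R10 → +6.
Negative (D, E): none → −0.
Net charge = (+6) + (−0) = +6.

+6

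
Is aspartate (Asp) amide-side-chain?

The amide-side-chain residues are Asn (N) and Gln (Q).
Aspartate is not in this group.

No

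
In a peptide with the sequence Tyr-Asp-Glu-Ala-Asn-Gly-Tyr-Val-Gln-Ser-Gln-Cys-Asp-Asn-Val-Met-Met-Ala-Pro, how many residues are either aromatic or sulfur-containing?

5

Aromatic: F, W, Y. Sulfur-containing: C, M.
Aromatic residues here: Tyr1, Tyr7 (2).
Sulfur-containing residues here: Cys12, Met16, Met17 (3).
The two groups share no amino acid, so total = 2 + 3 = 5.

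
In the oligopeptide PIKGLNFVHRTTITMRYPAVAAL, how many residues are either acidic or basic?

Acidic: D, E. Basic: H, K, R.
Acidic residues here: none (0).
Basic residues here: K3, H9, R10, R16 (4).
The two groups share no amino acid, so total = 0 + 4 = 4.

4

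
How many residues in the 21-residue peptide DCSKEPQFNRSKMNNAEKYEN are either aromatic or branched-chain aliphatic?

2

Aromatic: F, W, Y. Branched-chain aliphatic: I, L, V.
Aromatic residues here: F8, Y19 (2).
Branched-chain aliphatic residues here: none (0).
The two groups share no amino acid, so total = 2 + 0 = 2.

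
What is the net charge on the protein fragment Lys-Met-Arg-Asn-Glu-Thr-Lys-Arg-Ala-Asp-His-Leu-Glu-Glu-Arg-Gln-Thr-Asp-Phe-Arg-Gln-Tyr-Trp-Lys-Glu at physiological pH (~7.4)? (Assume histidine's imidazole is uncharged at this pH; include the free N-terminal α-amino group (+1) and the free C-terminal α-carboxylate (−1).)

Near pH 7.4, K and R contribute +1 each, D and E contribute −1 each, and every other side chain (His included, as stated) is uncharged.
Positive (K, R): Lys1, Arg3, Lys7, Arg8, Arg15, Arg20, Lys24 → +7.
Negative (D, E): Glu5, Asp10, Glu13, Glu14, Asp18, Glu25 → −6.
The N-terminus (+1) and C-terminus (−1) cancel.
Net charge = (+7) + (−6) = +1.

+1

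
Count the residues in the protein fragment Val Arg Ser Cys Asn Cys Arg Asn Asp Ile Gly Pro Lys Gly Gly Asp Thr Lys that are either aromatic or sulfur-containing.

2

Aromatic: F, W, Y. Sulfur-containing: C, M.
Aromatic residues here: none (0).
Sulfur-containing residues here: Cys4, Cys6 (2).
The two groups share no amino acid, so total = 0 + 2 = 2.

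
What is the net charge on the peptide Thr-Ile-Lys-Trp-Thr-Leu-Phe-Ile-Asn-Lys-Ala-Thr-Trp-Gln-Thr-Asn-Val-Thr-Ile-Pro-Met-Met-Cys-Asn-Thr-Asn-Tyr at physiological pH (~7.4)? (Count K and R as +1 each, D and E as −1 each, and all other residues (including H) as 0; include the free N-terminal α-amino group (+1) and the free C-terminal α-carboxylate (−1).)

+2

Positive (K, R): Lys3, Lys10 → +2.
Negative (D, E): none → −0.
The N-terminus (+1) and C-terminus (−1) cancel.
Net charge = (+2) + (−0) = +2.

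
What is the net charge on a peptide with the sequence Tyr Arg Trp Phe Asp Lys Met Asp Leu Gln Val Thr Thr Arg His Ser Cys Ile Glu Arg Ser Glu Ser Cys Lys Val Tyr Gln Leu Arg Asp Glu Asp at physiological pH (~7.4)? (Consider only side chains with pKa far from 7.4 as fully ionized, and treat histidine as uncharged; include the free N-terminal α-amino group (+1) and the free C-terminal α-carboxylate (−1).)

Near pH 7.4, K and R contribute +1 each, D and E contribute −1 each, and every other side chain (His included, as stated) is uncharged.
Positive (K, R): Arg2, Lys6, Arg14, Arg20, Lys25, Arg30 → +6.
Negative (D, E): Asp5, Asp8, Glu19, Glu22, Asp31, Glu32, Asp33 → −7.
The N-terminus (+1) and C-terminus (−1) cancel.
Net charge = (+6) + (−7) = −1.

-1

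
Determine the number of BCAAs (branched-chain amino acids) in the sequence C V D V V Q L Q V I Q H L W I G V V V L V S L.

V, L, and I make up the branched-chain aliphatic group.
Matching residues: V2, V4, V5, L7, V9, I10, L13, I15, V17, V18, V19, L20, V21, L23.

14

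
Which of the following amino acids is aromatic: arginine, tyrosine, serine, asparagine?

tyrosine

Phenylalanine (F), tryptophan (W), and tyrosine (Y) have aromatic ring side chains.
Of the listed options, only tyrosine belongs to this group.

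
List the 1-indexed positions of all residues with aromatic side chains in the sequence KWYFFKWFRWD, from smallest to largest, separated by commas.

2, 3, 4, 5, 7, 8, 10

F, W, and Y each carry an aromatic ring on the side chain.
Matching residues: W2, Y3, F4, F5, W7, F8, W10.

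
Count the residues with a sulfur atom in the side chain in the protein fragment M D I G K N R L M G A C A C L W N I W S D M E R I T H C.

Cysteine (C, thiol) and methionine (M, thioether) are the two sulfur-containing amino acids.
Matching residues: M1, M9, C12, C14, M22, C28.

6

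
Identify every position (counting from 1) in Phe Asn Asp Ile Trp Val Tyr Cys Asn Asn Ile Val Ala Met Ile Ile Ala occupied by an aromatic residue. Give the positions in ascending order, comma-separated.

Matching residues: Phe1, Trp5, Tyr7.

1, 5, 7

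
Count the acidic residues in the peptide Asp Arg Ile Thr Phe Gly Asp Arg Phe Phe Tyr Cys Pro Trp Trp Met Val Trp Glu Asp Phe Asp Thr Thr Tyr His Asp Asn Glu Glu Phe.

8

Aspartate (D) and glutamate (E) have carboxylic-acid side chains and are the acidic amino acids.
Matching residues: Asp1, Asp7, Glu19, Asp20, Asp22, Asp27, Glu29, Glu30.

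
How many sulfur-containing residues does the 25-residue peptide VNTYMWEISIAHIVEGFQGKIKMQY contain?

2

Only Cys (C) and Met (M) have a sulfur atom in the side chain.
Matching residues: M5, M23.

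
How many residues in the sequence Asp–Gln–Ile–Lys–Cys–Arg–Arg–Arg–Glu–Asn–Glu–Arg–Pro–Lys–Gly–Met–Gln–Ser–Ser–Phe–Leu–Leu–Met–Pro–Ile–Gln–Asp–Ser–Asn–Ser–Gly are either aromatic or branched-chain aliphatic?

5

Aromatic: F, W, Y. Branched-chain aliphatic: I, L, V.
Aromatic residues here: Phe20 (1).
Branched-chain aliphatic residues here: Ile3, Leu21, Leu22, Ile25 (4).
The two groups share no amino acid, so total = 1 + 4 = 5.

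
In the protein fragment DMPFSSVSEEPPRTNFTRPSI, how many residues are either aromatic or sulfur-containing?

Aromatic: F, W, Y. Sulfur-containing: C, M.
Aromatic residues here: F4, F16 (2).
Sulfur-containing residues here: M2 (1).
The two groups share no amino acid, so total = 2 + 1 = 3.

3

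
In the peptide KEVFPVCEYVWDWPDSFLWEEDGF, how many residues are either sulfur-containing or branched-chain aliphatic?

5

Sulfur-containing: C, M. Branched-chain aliphatic: I, L, V.
Sulfur-containing residues here: C7 (1).
Branched-chain aliphatic residues here: V3, V6, V10, L18 (4).
The two groups share no amino acid, so total = 1 + 4 = 5.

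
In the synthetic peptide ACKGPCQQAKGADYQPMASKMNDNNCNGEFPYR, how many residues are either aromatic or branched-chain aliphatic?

Aromatic: F, W, Y. Branched-chain aliphatic: I, L, V.
Aromatic residues here: Y14, F30, Y32 (3).
Branched-chain aliphatic residues here: none (0).
The two groups share no amino acid, so total = 3 + 0 = 3.

3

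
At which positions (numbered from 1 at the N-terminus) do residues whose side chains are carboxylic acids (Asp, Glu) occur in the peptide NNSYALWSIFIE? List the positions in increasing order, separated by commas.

12

Matching residues: E12.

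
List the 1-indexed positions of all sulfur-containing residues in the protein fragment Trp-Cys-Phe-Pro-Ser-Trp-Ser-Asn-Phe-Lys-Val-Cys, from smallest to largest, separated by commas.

Cysteine (C, thiol) and methionine (M, thioether) are the two sulfur-containing amino acids.
Matching residues: Cys2, Cys12.

2, 12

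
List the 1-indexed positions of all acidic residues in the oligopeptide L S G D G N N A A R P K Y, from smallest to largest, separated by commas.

4

The acidic residues are Asp (D) and Glu (E), whose side chains end in a carboxylate group.
Matching residues: D4.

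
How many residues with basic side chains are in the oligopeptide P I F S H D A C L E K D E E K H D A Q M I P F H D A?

5

The basic amino acids are Lys (K), Arg (R), and His (H).
Matching residues: H5, K11, K15, H16, H24.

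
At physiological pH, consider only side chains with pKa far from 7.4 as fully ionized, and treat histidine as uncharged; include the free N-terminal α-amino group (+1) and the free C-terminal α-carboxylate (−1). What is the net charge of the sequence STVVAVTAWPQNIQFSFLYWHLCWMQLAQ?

0

Near pH 7.4, K and R contribute +1 each, D and E contribute −1 each, and every other side chain (His included, as stated) is uncharged.
Positive (K, R): none → +0.
Negative (D, E): none → −0.
The N-terminus (+1) and C-terminus (−1) cancel.
Net charge = (+0) + (−0) = 0.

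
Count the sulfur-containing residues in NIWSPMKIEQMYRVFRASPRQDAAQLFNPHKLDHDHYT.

The sulfur-bearing residues are cysteine (–SH) and methionine (–S–CH₃).
Matching residues: M6, M11.

2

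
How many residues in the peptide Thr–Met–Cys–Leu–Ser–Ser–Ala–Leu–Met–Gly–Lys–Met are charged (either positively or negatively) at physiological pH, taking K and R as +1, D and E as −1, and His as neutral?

Charged side chains at pH ~7.4: K, R (positive); D, E (negative).
Matching residues: Lys11.

1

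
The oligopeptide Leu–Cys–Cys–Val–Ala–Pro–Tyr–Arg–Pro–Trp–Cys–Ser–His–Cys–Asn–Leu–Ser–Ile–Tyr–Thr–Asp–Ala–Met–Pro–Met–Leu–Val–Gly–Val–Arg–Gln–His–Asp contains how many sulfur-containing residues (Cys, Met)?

6

Matching residues: Cys2, Cys3, Cys11, Cys14, Met23, Met25.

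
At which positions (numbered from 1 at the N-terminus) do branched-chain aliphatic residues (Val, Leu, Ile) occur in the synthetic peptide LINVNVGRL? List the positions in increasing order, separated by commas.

Matching residues: L1, I2, V4, V6, L9.

1, 2, 4, 6, 9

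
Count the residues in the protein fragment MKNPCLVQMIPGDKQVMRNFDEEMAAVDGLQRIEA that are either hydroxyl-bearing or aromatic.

Hydroxyl-bearing: S, T, Y. Aromatic: F, W, Y.
Hydroxyl-bearing residues here: none (0).
Aromatic residues here: F20 (1).
(Y belongs to both groups, but none appear in this sequence.) Total = 0 + 1 = 1.

1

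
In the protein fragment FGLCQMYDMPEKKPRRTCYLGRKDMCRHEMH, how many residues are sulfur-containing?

7

Cysteine (C, thiol) and methionine (M, thioether) are the two sulfur-containing amino acids.
Matching residues: C4, M6, M9, C18, M25, C26, M30.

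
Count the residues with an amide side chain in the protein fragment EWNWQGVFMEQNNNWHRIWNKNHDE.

The amide-side-chain residues are Asn (N) and Gln (Q).
Matching residues: N3, Q5, Q11, N12, N13, N14, N20, N22.

8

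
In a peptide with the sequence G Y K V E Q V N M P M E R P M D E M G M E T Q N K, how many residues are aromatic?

1

Phenylalanine (F), tryptophan (W), and tyrosine (Y) have aromatic ring side chains.
Matching residues: Y2.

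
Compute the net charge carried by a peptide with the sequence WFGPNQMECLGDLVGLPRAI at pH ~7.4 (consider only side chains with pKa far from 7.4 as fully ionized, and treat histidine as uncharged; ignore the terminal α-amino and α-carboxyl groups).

At pH ~7.4 the Lys and Arg side chains are protonated (+1), the Asp and Glu side chains are deprotonated (−1), and with His taken as neutral all other side chains carry no charge.
Positive (K, R): R18 → +1.
Negative (D, E): E8, D12 → −2.
Net charge = (+1) + (−2) = −1.

-1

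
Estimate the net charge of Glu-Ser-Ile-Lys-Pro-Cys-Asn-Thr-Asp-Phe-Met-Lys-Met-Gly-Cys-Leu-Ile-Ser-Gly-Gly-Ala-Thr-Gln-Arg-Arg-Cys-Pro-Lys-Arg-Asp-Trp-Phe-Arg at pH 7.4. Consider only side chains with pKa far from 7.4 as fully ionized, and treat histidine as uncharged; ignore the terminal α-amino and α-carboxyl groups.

+4

The side chains ionized at physiological pH are Lys/Arg (+1) and Asp/Glu (−1); with His treated as neutral, nothing else contributes.
Positive (K, R): Lys4, Lys12, Arg24, Arg25, Lys28, Arg29, Arg33 → +7.
Negative (D, E): Glu1, Asp9, Asp30 → −3.
Net charge = (+7) + (−3) = +4.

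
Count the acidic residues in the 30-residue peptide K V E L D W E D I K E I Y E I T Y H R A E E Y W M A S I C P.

The acidic residues are Asp (D) and Glu (E), whose side chains end in a carboxylate group.
Matching residues: E3, D5, E7, D8, E11, E14, E21, E22.

8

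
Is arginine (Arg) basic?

Lysine (K), arginine (R), and histidine (H) have basic, nitrogen-containing side chains.
Arginine is in this group.

Yes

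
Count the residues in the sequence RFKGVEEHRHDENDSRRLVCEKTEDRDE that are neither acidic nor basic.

Acidic: D, E. Basic: K, R, H. All other residues are neither.
Matching residues: F2, G4, V5, N13, S15, L18, V19, C20, T23.

9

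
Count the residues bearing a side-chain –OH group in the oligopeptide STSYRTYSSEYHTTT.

S, T, and Y are the three residues with a side-chain hydroxyl.
Matching residues: S1, T2, S3, Y4, T6, Y7, S8, S9, Y11, T13, T14, T15.

12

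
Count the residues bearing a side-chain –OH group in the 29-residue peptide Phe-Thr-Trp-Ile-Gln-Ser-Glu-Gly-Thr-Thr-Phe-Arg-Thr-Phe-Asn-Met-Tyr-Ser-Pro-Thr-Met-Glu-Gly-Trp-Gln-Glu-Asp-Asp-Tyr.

The –OH-bearing residues are Ser, Thr (aliphatic alcohols), and Tyr (phenol).
Matching residues: Thr2, Ser6, Thr9, Thr10, Thr13, Tyr17, Ser18, Thr20, Tyr29.

9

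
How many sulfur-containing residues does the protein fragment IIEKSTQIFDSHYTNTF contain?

Cysteine (C, thiol) and methionine (M, thioether) are the two sulfur-containing amino acids.
None of the 17 residues belong to this group.

0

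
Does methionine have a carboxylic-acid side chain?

Aspartate (D) and glutamate (E) have carboxylic-acid side chains and are the acidic amino acids.
Methionine is not in this group.

No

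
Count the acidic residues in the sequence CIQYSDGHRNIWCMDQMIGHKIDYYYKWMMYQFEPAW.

4

The acidic residues are Asp (D) and Glu (E), whose side chains end in a carboxylate group.
Matching residues: D6, D15, D23, E34.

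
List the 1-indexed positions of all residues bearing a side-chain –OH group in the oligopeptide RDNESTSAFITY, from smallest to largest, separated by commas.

5, 6, 7, 11, 12

S, T, and Y are the three residues with a side-chain hydroxyl.
Matching residues: S5, T6, S7, T11, Y12.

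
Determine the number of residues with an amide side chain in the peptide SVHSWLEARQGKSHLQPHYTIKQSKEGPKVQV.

Only N (asparagine) and Q (glutamine) carry a side-chain carboxamide.
Matching residues: Q10, Q16, Q23, Q31.

4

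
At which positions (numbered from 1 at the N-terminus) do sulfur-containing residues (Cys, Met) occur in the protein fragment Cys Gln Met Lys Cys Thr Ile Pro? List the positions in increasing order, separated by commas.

Matching residues: Cys1, Met3, Cys5.

1, 3, 5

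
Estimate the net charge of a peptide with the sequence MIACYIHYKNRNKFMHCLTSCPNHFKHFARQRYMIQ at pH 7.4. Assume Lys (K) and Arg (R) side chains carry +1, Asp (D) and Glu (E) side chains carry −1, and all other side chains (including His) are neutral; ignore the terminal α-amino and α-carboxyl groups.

+6

Positive (K, R): K9, R11, K13, K26, R30, R32 → +6.
Negative (D, E): none → −0.
Net charge = (+6) + (−0) = +6.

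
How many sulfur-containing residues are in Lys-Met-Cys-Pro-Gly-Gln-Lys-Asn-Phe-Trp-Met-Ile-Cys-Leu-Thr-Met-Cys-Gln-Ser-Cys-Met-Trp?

Only Cys (C) and Met (M) have a sulfur atom in the side chain.
Matching residues: Met2, Cys3, Met11, Cys13, Met16, Cys17, Cys20, Met21.

8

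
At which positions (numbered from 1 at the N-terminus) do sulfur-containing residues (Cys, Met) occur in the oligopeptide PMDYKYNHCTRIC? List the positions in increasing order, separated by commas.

Matching residues: M2, C9, C13.

2, 9, 13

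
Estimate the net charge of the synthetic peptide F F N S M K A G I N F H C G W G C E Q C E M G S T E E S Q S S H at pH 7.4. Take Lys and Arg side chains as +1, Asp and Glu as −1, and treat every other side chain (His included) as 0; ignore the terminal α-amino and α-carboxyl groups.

-3

Positive (K, R): K6 → +1.
Negative (D, E): E18, E21, E26, E27 → −4.
Net charge = (+1) + (−4) = −3.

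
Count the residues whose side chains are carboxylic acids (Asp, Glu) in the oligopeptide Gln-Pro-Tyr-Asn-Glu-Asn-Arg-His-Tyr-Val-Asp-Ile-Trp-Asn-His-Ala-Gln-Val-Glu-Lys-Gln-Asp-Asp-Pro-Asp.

6

Matching residues: Glu5, Asp11, Glu19, Asp22, Asp23, Asp25.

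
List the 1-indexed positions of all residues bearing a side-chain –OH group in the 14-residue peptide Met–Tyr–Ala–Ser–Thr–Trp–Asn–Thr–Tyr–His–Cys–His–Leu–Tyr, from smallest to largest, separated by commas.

S, T, and Y are the three residues with a side-chain hydroxyl.
Matching residues: Tyr2, Ser4, Thr5, Thr8, Tyr9, Tyr14.

2, 4, 5, 8, 9, 14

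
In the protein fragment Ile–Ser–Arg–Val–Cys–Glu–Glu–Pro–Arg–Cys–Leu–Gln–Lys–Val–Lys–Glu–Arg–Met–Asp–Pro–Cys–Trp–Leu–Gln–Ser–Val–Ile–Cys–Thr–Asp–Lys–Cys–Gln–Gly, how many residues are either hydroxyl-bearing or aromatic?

Hydroxyl-bearing: S, T, Y. Aromatic: F, W, Y.
Hydroxyl-bearing residues here: Ser2, Ser25, Thr29 (3).
Aromatic residues here: Trp22 (1).
(Y belongs to both groups, but none appear in this sequence.) Total = 3 + 1 = 4.

4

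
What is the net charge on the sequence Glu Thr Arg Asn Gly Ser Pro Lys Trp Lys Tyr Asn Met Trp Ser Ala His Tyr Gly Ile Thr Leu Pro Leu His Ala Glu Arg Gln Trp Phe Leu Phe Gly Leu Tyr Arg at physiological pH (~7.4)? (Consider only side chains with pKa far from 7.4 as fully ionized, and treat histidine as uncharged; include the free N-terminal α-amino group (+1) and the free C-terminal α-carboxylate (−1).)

At pH ~7.4 the Lys and Arg side chains are protonated (+1), the Asp and Glu side chains are deprotonated (−1), and with His taken as neutral all other side chains carry no charge.
Positive (K, R): Arg3, Lys8, Lys10, Arg28, Arg37 → +5.
Negative (D, E): Glu1, Glu27 → −2.
The N-terminus (+1) and C-terminus (−1) cancel.
Net charge = (+5) + (−2) = +3.

+3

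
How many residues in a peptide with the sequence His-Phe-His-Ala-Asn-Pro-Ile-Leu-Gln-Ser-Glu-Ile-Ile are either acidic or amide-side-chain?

3

Acidic: D, E. Amide-side-chain: N, Q.
Acidic residues here: Glu11 (1).
Amide-side-chain residues here: Asn5, Gln9 (2).
The two groups share no amino acid, so total = 1 + 2 = 3.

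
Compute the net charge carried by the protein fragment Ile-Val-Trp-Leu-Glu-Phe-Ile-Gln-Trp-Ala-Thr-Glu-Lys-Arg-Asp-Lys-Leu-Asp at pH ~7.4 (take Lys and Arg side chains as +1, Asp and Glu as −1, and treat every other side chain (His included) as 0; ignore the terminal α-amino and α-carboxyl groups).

-1

Positive (K, R): Lys13, Arg14, Lys16 → +3.
Negative (D, E): Glu5, Glu12, Asp15, Asp18 → −4.
Net charge = (+3) + (−4) = −1.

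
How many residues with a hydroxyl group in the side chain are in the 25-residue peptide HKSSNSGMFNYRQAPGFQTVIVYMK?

The –OH-bearing residues are Ser, Thr (aliphatic alcohols), and Tyr (phenol).
Matching residues: S3, S4, S6, Y11, T19, Y23.

6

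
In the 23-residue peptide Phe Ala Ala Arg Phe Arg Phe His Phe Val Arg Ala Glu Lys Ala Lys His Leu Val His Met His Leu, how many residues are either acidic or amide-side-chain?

Acidic: D, E. Amide-side-chain: N, Q.
Acidic residues here: Glu13 (1).
Amide-side-chain residues here: none (0).
The two groups share no amino acid, so total = 1 + 0 = 1.

1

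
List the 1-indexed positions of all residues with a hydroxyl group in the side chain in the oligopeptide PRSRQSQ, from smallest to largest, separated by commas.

Serine (S), threonine (T), and tyrosine (Y) each carry a hydroxyl group on the side chain.
Matching residues: S3, S6.

3, 6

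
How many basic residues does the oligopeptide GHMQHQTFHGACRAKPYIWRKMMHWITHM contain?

Lysine (K), arginine (R), and histidine (H) have basic, nitrogen-containing side chains.
Matching residues: H2, H5, H9, R13, K15, R20, K21, H24, H28.

9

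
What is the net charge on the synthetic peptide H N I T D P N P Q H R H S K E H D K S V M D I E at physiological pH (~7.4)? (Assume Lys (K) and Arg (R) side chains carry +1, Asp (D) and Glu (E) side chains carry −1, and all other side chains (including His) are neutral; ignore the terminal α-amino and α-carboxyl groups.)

Positive (K, R): R11, K14, K18 → +3.
Negative (D, E): D5, E15, D17, D22, E24 → −5.
Net charge = (+3) + (−5) = −2.

-2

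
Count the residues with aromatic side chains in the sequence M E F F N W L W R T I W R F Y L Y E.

8

Phenylalanine (F), tryptophan (W), and tyrosine (Y) have aromatic ring side chains.
Matching residues: F3, F4, W6, W8, W12, F14, Y15, Y17.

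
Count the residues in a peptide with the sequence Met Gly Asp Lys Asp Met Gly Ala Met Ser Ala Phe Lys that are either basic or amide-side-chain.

2

Basic: H, K, R. Amide-side-chain: N, Q.
Basic residues here: Lys4, Lys13 (2).
Amide-side-chain residues here: none (0).
The two groups share no amino acid, so total = 2 + 0 = 2.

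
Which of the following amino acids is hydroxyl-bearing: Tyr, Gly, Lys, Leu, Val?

S, T, and Y are the three residues with a side-chain hydroxyl.
Of the listed options, only Tyr belongs to this group.

Tyr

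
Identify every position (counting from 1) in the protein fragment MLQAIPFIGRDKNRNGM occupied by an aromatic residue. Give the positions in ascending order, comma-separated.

7

Phenylalanine (F), tryptophan (W), and tyrosine (Y) have aromatic ring side chains.
Matching residues: F7.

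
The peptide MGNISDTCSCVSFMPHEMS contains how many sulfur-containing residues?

Only Cys (C) and Met (M) have a sulfur atom in the side chain.
Matching residues: M1, C8, C10, M14, M18.

5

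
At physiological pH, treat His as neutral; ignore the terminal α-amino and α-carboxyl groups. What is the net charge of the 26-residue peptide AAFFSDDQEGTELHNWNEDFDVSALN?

-7

Near pH 7.4, K and R contribute +1 each, D and E contribute −1 each, and every other side chain (His included, as stated) is uncharged.
Positive (K, R): none → +0.
Negative (D, E): D6, D7, E9, E12, E18, D19, D21 → −7.
Net charge = (+0) + (−7) = −7.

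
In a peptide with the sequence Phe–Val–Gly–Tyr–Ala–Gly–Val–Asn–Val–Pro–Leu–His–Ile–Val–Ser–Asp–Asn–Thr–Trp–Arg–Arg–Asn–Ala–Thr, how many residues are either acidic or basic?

Acidic: D, E. Basic: H, K, R.
Acidic residues here: Asp16 (1).
Basic residues here: His12, Arg20, Arg21 (3).
The two groups share no amino acid, so total = 1 + 3 = 4.

4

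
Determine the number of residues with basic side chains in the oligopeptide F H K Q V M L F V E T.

2

K, R, and H are the three residues with basic side chains (ε-amine, guanidinium, and imidazole respectively).
Matching residues: H2, K3.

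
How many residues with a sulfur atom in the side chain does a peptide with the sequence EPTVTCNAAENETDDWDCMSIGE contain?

The sulfur-bearing residues are cysteine (–SH) and methionine (–S–CH₃).
Matching residues: C6, C18, M19.

3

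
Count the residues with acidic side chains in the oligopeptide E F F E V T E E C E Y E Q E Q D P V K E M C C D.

10

Only D (aspartate) and E (glutamate) carry a side-chain carboxylic acid.
Matching residues: E1, E4, E7, E8, E10, E12, E14, D16, E20, D24.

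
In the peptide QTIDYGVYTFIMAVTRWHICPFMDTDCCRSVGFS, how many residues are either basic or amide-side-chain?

4

Basic: H, K, R. Amide-side-chain: N, Q.
Basic residues here: R16, H18, R29 (3).
Amide-side-chain residues here: Q1 (1).
The two groups share no amino acid, so total = 3 + 1 = 4.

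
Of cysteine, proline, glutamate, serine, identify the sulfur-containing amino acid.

The sulfur-bearing residues are cysteine (–SH) and methionine (–S–CH₃).
Of the listed options, only cysteine belongs to this group.

cysteine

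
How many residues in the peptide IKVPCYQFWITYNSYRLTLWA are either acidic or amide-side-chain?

2

Acidic: D, E. Amide-side-chain: N, Q.
Acidic residues here: none (0).
Amide-side-chain residues here: Q7, N13 (2).
The two groups share no amino acid, so total = 0 + 2 = 2.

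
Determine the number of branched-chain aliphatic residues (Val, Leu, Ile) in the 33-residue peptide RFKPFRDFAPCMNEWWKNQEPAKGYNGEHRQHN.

None of the 33 residues belong to this group.

0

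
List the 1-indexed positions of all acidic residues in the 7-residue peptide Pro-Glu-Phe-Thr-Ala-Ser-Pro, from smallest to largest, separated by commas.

The acidic residues are Asp (D) and Glu (E), whose side chains end in a carboxylate group.
Matching residues: Glu2.

2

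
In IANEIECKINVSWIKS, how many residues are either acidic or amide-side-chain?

4

Acidic: D, E. Amide-side-chain: N, Q.
Acidic residues here: E4, E6 (2).
Amide-side-chain residues here: N3, N10 (2).
The two groups share no amino acid, so total = 2 + 2 = 4.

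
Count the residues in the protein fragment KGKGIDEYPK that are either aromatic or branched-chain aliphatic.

Aromatic: F, W, Y. Branched-chain aliphatic: I, L, V.
Aromatic residues here: Y8 (1).
Branched-chain aliphatic residues here: I5 (1).
The two groups share no amino acid, so total = 1 + 1 = 2.

2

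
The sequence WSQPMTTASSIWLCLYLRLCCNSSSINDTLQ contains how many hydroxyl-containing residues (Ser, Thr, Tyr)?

Matching residues: S2, T6, T7, S9, S10, Y16, S23, S24, S25, T29.

10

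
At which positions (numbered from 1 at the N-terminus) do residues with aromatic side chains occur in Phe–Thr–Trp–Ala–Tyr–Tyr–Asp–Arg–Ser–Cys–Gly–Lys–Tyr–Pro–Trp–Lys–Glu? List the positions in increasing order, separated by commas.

1, 3, 5, 6, 13, 15

The aromatic amino acids are Phe (F, benzyl), Trp (W, indole), and Tyr (Y, phenol).
Matching residues: Phe1, Trp3, Tyr5, Tyr6, Tyr13, Trp15.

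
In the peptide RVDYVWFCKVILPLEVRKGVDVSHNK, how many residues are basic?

6

The basic amino acids are Lys (K), Arg (R), and His (H).
Matching residues: R1, K9, R17, K18, H24, K26.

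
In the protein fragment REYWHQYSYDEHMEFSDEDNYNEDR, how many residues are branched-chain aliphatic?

0

The BCAAs are Val, Leu, and Ile — aliphatic side chains with a branch point.
None of the 25 residues belong to this group.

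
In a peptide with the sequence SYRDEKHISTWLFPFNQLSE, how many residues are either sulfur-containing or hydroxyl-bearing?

5

Sulfur-containing: C, M. Hydroxyl-bearing: S, T, Y.
Sulfur-containing residues here: none (0).
Hydroxyl-bearing residues here: S1, Y2, S9, T10, S19 (5).
The two groups share no amino acid, so total = 0 + 5 = 5.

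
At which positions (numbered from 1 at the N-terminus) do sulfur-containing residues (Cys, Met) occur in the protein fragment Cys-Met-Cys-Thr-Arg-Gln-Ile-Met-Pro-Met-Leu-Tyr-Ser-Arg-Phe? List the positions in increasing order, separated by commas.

Matching residues: Cys1, Met2, Cys3, Met8, Met10.

1, 2, 3, 8, 10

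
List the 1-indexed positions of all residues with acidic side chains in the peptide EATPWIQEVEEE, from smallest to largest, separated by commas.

1, 8, 10, 11, 12

The acidic residues are Asp (D) and Glu (E), whose side chains end in a carboxylate group.
Matching residues: E1, E8, E10, E11, E12.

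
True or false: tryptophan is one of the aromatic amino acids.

Phenylalanine (F), tryptophan (W), and tyrosine (Y) have aromatic ring side chains.
Tryptophan is in this group.

True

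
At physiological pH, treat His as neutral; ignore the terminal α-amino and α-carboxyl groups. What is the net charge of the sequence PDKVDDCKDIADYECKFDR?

-3

At pH ~7.4 the Lys and Arg side chains are protonated (+1), the Asp and Glu side chains are deprotonated (−1), and with His taken as neutral all other side chains carry no charge.
Positive (K, R): K3, K8, K16, R19 → +4.
Negative (D, E): D2, D5, D6, D9, D12, E14, D18 → −7.
Net charge = (+4) + (−7) = −3.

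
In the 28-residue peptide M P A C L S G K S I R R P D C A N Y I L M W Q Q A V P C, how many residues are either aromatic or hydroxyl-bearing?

4

Aromatic: F, W, Y. Hydroxyl-bearing: S, T, Y.
Aromatic residues here: Y18, W22 (2).
Hydroxyl-bearing residues here: S6, S9, Y18 (3).
Y is in both groups, so the 1 Y residue must not be double-counted.
Total = 2 + 3 − 1 = 4.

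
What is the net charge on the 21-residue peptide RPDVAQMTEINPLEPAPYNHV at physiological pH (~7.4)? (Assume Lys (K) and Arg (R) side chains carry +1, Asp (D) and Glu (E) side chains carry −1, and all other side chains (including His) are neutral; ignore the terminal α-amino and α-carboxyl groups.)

-2

Positive (K, R): R1 → +1.
Negative (D, E): D3, E9, E14 → −3.
Net charge = (+1) + (−3) = −2.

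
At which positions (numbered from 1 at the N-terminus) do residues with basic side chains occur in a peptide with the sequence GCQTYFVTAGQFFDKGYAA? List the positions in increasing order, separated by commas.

The basic amino acids are Lys (K), Arg (R), and His (H).
Matching residues: K15.

15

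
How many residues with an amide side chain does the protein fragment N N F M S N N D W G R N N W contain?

6

Asparagine (N) and glutamine (Q) have uncharged amide side chains.
Matching residues: N1, N2, N6, N7, N12, N13.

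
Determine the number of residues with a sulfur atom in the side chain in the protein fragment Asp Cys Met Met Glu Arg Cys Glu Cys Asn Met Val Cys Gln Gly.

The sulfur-bearing residues are cysteine (–SH) and methionine (–S–CH₃).
Matching residues: Cys2, Met3, Met4, Cys7, Cys9, Met11, Cys13.

7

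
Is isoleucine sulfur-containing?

The sulfur-bearing residues are cysteine (–SH) and methionine (–S–CH₃).
Isoleucine is not in this group.

No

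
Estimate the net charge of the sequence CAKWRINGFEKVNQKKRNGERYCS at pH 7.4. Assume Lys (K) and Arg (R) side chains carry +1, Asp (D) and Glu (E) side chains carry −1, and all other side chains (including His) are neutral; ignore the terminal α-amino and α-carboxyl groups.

Positive (K, R): K3, R5, K11, K15, K16, R17, R21 → +7.
Negative (D, E): E10, E20 → −2.
Net charge = (+7) + (−2) = +5.

+5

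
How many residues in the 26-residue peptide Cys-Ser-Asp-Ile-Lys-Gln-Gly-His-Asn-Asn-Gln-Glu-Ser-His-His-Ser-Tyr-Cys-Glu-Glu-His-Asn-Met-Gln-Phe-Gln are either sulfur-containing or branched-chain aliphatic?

Sulfur-containing: C, M. Branched-chain aliphatic: I, L, V.
Sulfur-containing residues here: Cys1, Cys18, Met23 (3).
Branched-chain aliphatic residues here: Ile4 (1).
The two groups share no amino acid, so total = 3 + 1 = 4.

4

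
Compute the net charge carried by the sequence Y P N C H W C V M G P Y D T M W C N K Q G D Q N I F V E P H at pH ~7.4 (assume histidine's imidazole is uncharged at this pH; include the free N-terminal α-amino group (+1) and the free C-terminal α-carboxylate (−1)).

The side chains ionized at physiological pH are Lys/Arg (+1) and Asp/Glu (−1); with His treated as neutral, nothing else contributes.
Positive (K, R): K19 → +1.
Negative (D, E): D13, D22, E28 → −3.
The N-terminus (+1) and C-terminus (−1) cancel.
Net charge = (+1) + (−3) = −2.

-2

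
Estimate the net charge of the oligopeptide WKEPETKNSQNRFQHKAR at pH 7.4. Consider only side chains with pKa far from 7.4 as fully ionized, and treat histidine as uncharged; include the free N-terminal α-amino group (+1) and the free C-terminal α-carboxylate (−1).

+3

At pH ~7.4 the Lys and Arg side chains are protonated (+1), the Asp and Glu side chains are deprotonated (−1), and with His taken as neutral all other side chains carry no charge.
Positive (K, R): K2, K7, R12, K16, R18 → +5.
Negative (D, E): E3, E5 → −2.
The N-terminus (+1) and C-terminus (−1) cancel.
Net charge = (+5) + (−2) = +3.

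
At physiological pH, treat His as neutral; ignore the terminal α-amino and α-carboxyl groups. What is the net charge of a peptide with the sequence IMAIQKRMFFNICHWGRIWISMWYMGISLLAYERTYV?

+3

The side chains ionized at physiological pH are Lys/Arg (+1) and Asp/Glu (−1); with His treated as neutral, nothing else contributes.
Positive (K, R): K6, R7, R17, R34 → +4.
Negative (D, E): E33 → −1.
Net charge = (+4) + (−1) = +3.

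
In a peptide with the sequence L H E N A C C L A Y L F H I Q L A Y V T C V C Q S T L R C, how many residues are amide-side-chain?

3

Asparagine (N) and glutamine (Q) have uncharged amide side chains.
Matching residues: N4, Q15, Q24.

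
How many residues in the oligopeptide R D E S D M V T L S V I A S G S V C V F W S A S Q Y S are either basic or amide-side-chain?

2

Basic: H, K, R. Amide-side-chain: N, Q.
Basic residues here: R1 (1).
Amide-side-chain residues here: Q25 (1).
The two groups share no amino acid, so total = 1 + 1 = 2.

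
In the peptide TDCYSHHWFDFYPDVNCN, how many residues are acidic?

The acidic residues are Asp (D) and Glu (E), whose side chains end in a carboxylate group.
Matching residues: D2, D10, D14.

3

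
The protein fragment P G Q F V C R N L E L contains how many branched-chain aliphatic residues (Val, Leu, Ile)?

3

Matching residues: V5, L9, L11.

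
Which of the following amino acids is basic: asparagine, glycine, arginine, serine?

arginine

Lysine (K), arginine (R), and histidine (H) have basic, nitrogen-containing side chains.
Of the listed options, only arginine belongs to this group.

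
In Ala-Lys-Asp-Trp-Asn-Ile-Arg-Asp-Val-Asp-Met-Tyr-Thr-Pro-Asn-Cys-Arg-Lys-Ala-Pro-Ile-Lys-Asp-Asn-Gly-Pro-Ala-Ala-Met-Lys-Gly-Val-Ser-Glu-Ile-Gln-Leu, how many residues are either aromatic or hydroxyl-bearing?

4

Aromatic: F, W, Y. Hydroxyl-bearing: S, T, Y.
Aromatic residues here: Trp4, Tyr12 (2).
Hydroxyl-bearing residues here: Tyr12, Thr13, Ser33 (3).
Y is in both groups, so the 1 Y residue must not be double-counted.
Total = 2 + 3 − 1 = 4.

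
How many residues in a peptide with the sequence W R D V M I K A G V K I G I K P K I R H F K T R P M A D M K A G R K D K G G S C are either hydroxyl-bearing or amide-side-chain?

2

Hydroxyl-bearing: S, T, Y. Amide-side-chain: N, Q.
Hydroxyl-bearing residues here: T23, S39 (2).
Amide-side-chain residues here: none (0).
The two groups share no amino acid, so total = 2 + 0 = 2.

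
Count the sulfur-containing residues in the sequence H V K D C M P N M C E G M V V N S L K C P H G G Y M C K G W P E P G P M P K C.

Cysteine (C, thiol) and methionine (M, thioether) are the two sulfur-containing amino acids.
Matching residues: C5, M6, M9, C10, M13, C20, M26, C27, M36, C39.

10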